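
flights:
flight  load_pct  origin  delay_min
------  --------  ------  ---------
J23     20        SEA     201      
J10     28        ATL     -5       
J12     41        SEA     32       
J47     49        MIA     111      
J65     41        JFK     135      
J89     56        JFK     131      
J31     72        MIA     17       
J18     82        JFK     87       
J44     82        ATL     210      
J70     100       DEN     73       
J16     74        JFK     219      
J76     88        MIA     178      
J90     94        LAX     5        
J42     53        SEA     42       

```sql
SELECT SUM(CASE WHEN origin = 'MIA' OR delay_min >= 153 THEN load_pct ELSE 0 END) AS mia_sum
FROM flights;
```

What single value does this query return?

385

flight=J23: ✓ → 20
flight=J10: ✗
flight=J12: ✗
flight=J47: ✓ → 49
flight=J65: ✗
flight=J89: ✗
flight=J31: ✓ → 72
flight=J18: ✗
flight=J44: ✓ → 82
flight=J70: ✗
flight=J16: ✓ → 74
flight=J76: ✓ → 88
flight=J90: ✗
flight=J42: ✗
mia_sum = 20 + 49 + 72 + 82 + 74 + 88 = 385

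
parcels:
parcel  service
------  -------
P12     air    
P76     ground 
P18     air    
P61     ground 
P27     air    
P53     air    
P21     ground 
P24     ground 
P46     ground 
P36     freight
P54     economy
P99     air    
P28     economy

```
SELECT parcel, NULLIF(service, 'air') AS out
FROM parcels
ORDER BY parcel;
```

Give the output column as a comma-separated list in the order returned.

parcel=P12: service=air vs air: equal → NULL
parcel=P18: service=air vs air: equal → NULL
parcel=P21: service=ground vs air: differ → ground
parcel=P24: service=ground vs air: differ → ground
parcel=P27: service=air vs air: equal → NULL
parcel=P28: service=economy vs air: differ → economy
parcel=P36: service=freight vs air: differ → freight
parcel=P46: service=ground vs air: differ → ground
parcel=P53: service=air vs air: equal → NULL
parcel=P54: service=economy vs air: differ → economy
parcel=P61: service=ground vs air: differ → ground
parcel=P76: service=ground vs air: differ → ground
parcel=P99: service=air vs air: equal → NULL

NULL, NULL, ground, ground, NULL, economy, freight, ground, NULL, economy, ground, ground, NULL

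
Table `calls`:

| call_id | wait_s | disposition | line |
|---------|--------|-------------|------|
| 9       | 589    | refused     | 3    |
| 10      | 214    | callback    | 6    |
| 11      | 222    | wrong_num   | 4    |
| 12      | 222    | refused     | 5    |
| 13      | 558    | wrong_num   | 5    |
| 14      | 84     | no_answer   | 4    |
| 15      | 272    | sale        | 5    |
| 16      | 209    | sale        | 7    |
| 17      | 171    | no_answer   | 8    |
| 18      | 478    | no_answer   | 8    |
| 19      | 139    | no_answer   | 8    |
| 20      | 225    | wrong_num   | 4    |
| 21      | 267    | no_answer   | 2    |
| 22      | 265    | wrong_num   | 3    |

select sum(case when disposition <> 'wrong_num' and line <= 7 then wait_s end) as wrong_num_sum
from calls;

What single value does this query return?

call_id=9: ✓ → 589
call_id=10: ✓ → 214
call_id=11: ✗
call_id=12: ✓ → 222
call_id=13: ✗
call_id=14: ✓ → 84
call_id=15: ✓ → 272
call_id=16: ✓ → 209
call_id=17: ✗
call_id=18: ✗
call_id=19: ✗
call_id=20: ✗
call_id=21: ✓ → 267
call_id=22: ✗
wrong_num_sum = 589 + 214 + 222 + 84 + 272 + 209 + 267 = 1857

1857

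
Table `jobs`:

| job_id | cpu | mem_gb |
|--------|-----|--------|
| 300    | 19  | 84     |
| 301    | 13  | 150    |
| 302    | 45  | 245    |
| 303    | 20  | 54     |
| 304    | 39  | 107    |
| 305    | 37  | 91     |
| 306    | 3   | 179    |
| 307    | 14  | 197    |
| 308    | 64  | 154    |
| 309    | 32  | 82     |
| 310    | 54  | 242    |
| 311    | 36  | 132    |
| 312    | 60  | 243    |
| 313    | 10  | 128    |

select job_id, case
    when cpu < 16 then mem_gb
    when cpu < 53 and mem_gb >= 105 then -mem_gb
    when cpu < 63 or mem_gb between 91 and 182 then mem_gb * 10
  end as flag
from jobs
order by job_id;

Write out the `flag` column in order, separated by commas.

840, 150, -245, 540, -107, 910, 179, 197, 1540, 820, 2420, -132, 2430, 128

job_id=300: cpu < 63 or mem_gb between 91 and 182 → 840
job_id=301: cpu < 16 → 150
job_id=302: cpu < 53 and mem_gb >= 105 → -245
job_id=303: cpu < 63 or mem_gb between 91 and 182 → 540
job_id=304: cpu < 53 and mem_gb >= 105 → -107
job_id=305: cpu < 63 or mem_gb between 91 and 182 → 910
job_id=306: cpu < 16 → 179
job_id=307: cpu < 16 → 197
job_id=308: cpu < 63 or mem_gb between 91 and 182 → 1540
job_id=309: cpu < 63 or mem_gb between 91 and 182 → 820
job_id=310: cpu < 63 or mem_gb between 91 and 182 → 2420
job_id=311: cpu < 53 and mem_gb >= 105 → -132
job_id=312: cpu < 63 or mem_gb between 91 and 182 → 2430
job_id=313: cpu < 16 → 128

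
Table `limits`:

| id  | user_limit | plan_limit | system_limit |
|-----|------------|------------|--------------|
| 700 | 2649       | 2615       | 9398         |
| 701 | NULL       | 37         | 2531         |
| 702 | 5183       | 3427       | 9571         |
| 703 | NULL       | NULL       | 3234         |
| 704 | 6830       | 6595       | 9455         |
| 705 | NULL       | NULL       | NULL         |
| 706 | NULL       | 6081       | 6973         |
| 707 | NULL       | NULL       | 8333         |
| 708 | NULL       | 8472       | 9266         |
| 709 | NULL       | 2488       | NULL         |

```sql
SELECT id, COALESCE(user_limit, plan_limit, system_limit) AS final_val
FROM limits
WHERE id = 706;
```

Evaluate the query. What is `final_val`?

id = 706: user_limit=NULL, plan_limit=6081, system_limit=6973.
user_limit=NULL, plan_limit=6081 → 6081

6081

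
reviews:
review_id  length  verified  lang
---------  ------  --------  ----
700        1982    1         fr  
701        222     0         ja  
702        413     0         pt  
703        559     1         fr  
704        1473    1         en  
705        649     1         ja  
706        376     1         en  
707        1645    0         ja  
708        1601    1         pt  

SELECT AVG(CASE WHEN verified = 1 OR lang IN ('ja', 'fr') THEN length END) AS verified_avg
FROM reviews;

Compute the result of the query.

1063.375

review_id=700: ✓ → 1982
review_id=701: ✓ → 222
review_id=702: ✗
review_id=703: ✓ → 559
review_id=704: ✓ → 1473
review_id=705: ✓ → 649
review_id=706: ✓ → 376
review_id=707: ✓ → 1645
review_id=708: ✓ → 1601
verified_avg = (1982 + 222 + 559 + 1473 + 649 + 376 + 1645 + 1601) / 8 = 1063.375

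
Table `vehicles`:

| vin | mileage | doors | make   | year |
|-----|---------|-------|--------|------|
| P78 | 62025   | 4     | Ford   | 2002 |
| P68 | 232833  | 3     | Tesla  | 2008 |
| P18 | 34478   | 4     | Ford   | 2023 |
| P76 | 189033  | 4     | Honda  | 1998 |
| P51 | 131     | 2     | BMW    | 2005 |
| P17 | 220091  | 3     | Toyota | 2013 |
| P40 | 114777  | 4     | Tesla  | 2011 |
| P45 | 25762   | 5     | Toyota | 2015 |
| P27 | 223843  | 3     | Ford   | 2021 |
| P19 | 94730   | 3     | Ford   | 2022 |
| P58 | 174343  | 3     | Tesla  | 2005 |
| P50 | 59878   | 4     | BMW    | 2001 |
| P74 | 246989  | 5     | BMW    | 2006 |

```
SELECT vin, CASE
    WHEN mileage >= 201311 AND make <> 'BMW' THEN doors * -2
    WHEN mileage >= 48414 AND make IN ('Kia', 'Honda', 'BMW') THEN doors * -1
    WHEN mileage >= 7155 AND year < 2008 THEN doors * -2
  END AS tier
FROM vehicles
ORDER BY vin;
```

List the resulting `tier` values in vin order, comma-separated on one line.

-6, NULL, NULL, -6, NULL, NULL, -4, NULL, -6, -6, -5, -4, -8

vin=P17: mileage >= 201311 AND make <> 'BMW' → -6
vin=P18: (no match → NULL) → NULL
vin=P19: (no match → NULL) → NULL
vin=P27: mileage >= 201311 AND make <> 'BMW' → -6
vin=P40: (no match → NULL) → NULL
vin=P45: (no match → NULL) → NULL
vin=P50: mileage >= 48414 AND make IN ('Kia', 'Honda', 'BMW') → -4
vin=P51: (no match → NULL) → NULL
vin=P58: mileage >= 7155 AND year < 2008 → -6
vin=P68: mileage >= 201311 AND make <> 'BMW' → -6
vin=P74: mileage >= 48414 AND make IN ('Kia', 'Honda', 'BMW') → -5
vin=P76: mileage >= 48414 AND make IN ('Kia', 'Honda', 'BMW') → -4
vin=P78: mileage >= 7155 AND year < 2008 → -8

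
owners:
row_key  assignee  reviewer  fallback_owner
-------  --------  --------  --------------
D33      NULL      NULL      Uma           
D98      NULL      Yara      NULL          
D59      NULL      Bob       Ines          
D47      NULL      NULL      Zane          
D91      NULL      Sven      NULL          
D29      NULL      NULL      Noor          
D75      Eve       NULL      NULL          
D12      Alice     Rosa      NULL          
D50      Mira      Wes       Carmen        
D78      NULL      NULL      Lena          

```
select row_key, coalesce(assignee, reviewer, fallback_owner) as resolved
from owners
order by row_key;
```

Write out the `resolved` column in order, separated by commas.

Alice, Noor, Uma, Zane, Mira, Bob, Eve, Lena, Sven, Yara

row_key=D12: assignee=Alice → Alice
row_key=D29: assignee=NULL, reviewer=NULL, fallback_owner=Noor → Noor
row_key=D33: assignee=NULL, reviewer=NULL, fallback_owner=Uma → Uma
row_key=D47: assignee=NULL, reviewer=NULL, fallback_owner=Zane → Zane
row_key=D50: assignee=Mira → Mira
row_key=D59: assignee=NULL, reviewer=Bob → Bob
row_key=D75: assignee=Eve → Eve
row_key=D78: assignee=NULL, reviewer=NULL, fallback_owner=Lena → Lena
row_key=D91: assignee=NULL, reviewer=Sven → Sven
row_key=D98: assignee=NULL, reviewer=Yara → Yara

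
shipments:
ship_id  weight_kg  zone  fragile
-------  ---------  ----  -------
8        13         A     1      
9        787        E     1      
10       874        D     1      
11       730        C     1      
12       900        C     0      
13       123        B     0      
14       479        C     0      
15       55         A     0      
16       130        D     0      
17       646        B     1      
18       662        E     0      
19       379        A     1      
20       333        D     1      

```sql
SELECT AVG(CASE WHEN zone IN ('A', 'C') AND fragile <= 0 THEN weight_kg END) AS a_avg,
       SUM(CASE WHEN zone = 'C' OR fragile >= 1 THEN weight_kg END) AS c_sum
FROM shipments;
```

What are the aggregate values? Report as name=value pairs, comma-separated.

[a_avg: zone IN ('A', 'C') AND fragile <= 0]
ship_id=8: ✗
ship_id=9: ✗
ship_id=10: ✗
ship_id=11: ✗
ship_id=12: ✓ → 900
ship_id=13: ✗
ship_id=14: ✓ → 479
ship_id=15: ✓ → 55
ship_id=16: ✗
ship_id=17: ✗
ship_id=18: ✗
ship_id=19: ✗
ship_id=20: ✗
a_avg = (900 + 479 + 55) / 3 = 478
—
[c_sum: zone = 'C' OR fragile >= 1]
ship_id=8: ✓ → 13
ship_id=9: ✓ → 787
ship_id=10: ✓ → 874
ship_id=11: ✓ → 730
ship_id=12: ✓ → 900
ship_id=13: ✗
ship_id=14: ✓ → 479
ship_id=15: ✗
ship_id=16: ✗
ship_id=17: ✓ → 646
ship_id=18: ✗
ship_id=19: ✓ → 379
ship_id=20: ✓ → 333
c_sum = 13 + 787 + 874 + 730 + 900 + 479 + 646 + 379 + 333 = 5141

a_avg=478, c_sum=5141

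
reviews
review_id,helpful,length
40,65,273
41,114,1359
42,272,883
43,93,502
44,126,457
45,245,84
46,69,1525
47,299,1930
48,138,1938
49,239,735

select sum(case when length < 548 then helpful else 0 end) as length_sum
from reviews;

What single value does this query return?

529

review_id=40: ✓ → 65
review_id=41: ✗
review_id=42: ✗
review_id=43: ✓ → 93
review_id=44: ✓ → 126
review_id=45: ✓ → 245
review_id=46: ✗
review_id=47: ✗
review_id=48: ✗
review_id=49: ✗
length_sum = 65 + 93 + 126 + 245 = 529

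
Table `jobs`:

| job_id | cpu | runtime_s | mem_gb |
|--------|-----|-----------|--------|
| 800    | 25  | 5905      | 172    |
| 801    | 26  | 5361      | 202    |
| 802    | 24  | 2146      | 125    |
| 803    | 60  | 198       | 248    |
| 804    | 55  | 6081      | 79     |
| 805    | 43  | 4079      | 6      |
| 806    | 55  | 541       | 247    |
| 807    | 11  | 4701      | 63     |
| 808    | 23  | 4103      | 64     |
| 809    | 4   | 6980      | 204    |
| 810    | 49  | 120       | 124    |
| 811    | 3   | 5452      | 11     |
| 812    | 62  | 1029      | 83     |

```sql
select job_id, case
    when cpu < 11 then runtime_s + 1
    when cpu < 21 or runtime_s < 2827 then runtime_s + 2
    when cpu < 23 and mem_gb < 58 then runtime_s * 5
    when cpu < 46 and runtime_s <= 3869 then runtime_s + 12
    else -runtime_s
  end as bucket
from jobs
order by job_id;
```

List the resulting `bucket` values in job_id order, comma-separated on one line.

-5905, -5361, 2148, 200, -6081, -4079, 543, 4703, -4103, 6981, 122, 5453, 1031

job_id=800: ELSE → -5905
job_id=801: ELSE → -5361
job_id=802: cpu < 21 or runtime_s < 2827 → 2148
job_id=803: cpu < 21 or runtime_s < 2827 → 200
job_id=804: ELSE → -6081
job_id=805: ELSE → -4079
job_id=806: cpu < 21 or runtime_s < 2827 → 543
job_id=807: cpu < 21 or runtime_s < 2827 → 4703
job_id=808: ELSE → -4103
job_id=809: cpu < 11 → 6981
job_id=810: cpu < 21 or runtime_s < 2827 → 122
job_id=811: cpu < 11 → 5453
job_id=812: cpu < 21 or runtime_s < 2827 → 1031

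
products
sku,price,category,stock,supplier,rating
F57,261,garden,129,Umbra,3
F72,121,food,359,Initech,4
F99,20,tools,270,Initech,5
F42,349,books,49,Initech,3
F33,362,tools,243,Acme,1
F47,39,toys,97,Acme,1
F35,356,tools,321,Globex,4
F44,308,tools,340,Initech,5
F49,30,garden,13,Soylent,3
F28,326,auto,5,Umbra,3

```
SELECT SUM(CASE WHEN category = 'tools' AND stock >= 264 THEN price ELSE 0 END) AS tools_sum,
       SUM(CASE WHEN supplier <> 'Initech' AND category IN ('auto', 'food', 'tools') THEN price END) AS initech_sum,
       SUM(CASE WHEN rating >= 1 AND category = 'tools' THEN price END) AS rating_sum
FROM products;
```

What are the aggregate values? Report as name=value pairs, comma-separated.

tools_sum=684, initech_sum=1044, rating_sum=1046

[tools_sum: category = 'tools' AND stock >= 264]
sku=F57: ✗
sku=F72: ✗
sku=F99: ✓ → 20
sku=F42: ✗
sku=F33: ✗
sku=F47: ✗
sku=F35: ✓ → 356
sku=F44: ✓ → 308
sku=F49: ✗
sku=F28: ✗
tools_sum = 20 + 356 + 308 = 684
—
[initech_sum: supplier <> 'Initech' AND category IN ('auto', 'food', 'tools')]
sku=F57: ✗
sku=F72: ✗
sku=F99: ✗
sku=F42: ✗
sku=F33: ✓ → 362
sku=F47: ✗
sku=F35: ✓ → 356
sku=F44: ✗
sku=F49: ✗
sku=F28: ✓ → 326
initech_sum = 362 + 356 + 326 = 1044
—
[rating_sum: rating >= 1 AND category = 'tools']
sku=F57: ✗
sku=F72: ✗
sku=F99: ✓ → 20
sku=F42: ✗
sku=F33: ✓ → 362
sku=F47: ✗
sku=F35: ✓ → 356
sku=F44: ✓ → 308
sku=F49: ✗
sku=F28: ✗
rating_sum = 20 + 362 + 356 + 308 = 1046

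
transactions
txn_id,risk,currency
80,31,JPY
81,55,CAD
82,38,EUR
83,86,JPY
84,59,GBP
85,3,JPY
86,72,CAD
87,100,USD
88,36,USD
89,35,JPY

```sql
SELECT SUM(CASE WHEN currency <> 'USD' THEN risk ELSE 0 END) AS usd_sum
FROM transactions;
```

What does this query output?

txn_id=80: ✓ → 31
txn_id=81: ✓ → 55
txn_id=82: ✓ → 38
txn_id=83: ✓ → 86
txn_id=84: ✓ → 59
txn_id=85: ✓ → 3
txn_id=86: ✓ → 72
txn_id=87: ✗
txn_id=88: ✗
txn_id=89: ✓ → 35
usd_sum = 31 + 55 + 38 + 86 + 59 + 3 + 72 + 35 = 379

379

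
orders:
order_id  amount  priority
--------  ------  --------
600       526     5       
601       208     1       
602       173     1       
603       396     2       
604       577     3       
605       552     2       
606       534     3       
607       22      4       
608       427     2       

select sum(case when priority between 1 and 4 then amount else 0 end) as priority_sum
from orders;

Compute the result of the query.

2889

order_id=600: ✗
order_id=601: ✓ → 208
order_id=602: ✓ → 173
order_id=603: ✓ → 396
order_id=604: ✓ → 577
order_id=605: ✓ → 552
order_id=606: ✓ → 534
order_id=607: ✓ → 22
order_id=608: ✓ → 427
priority_sum = 208 + 173 + 396 + 577 + 552 + 534 + 22 + 427 = 2889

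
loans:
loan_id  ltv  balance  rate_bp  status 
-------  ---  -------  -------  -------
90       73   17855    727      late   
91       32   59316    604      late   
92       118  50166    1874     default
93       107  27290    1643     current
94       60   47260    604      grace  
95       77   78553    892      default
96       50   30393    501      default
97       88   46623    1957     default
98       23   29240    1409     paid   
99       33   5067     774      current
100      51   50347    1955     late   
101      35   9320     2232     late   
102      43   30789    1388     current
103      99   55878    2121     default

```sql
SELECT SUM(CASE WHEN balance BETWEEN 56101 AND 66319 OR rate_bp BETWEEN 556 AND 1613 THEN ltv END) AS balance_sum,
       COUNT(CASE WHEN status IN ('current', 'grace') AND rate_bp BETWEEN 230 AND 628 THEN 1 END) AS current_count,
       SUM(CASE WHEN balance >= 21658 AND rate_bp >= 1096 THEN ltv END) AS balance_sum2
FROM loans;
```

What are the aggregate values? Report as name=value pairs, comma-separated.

balance_sum=341, current_count=1, balance_sum2=529

[balance_sum: balance BETWEEN 56101 AND 66319 OR rate_bp BETWEEN 556 AND 1613]
loan_id=90: ✓ → 73
loan_id=91: ✓ → 32
loan_id=92: ✗
loan_id=93: ✗
loan_id=94: ✓ → 60
loan_id=95: ✓ → 77
loan_id=96: ✗
loan_id=97: ✗
loan_id=98: ✓ → 23
loan_id=99: ✓ → 33
loan_id=100: ✗
loan_id=101: ✗
loan_id=102: ✓ → 43
loan_id=103: ✗
balance_sum = 73 + 32 + 60 + 77 + 23 + 33 + 43 = 341
—
[current_count: status IN ('current', 'grace') AND rate_bp BETWEEN 230 AND 628]
loan_id=90: ✗
loan_id=91: ✗
loan_id=92: ✗
loan_id=93: ✗
loan_id=94: ✓ → 1
loan_id=95: ✗
loan_id=96: ✗
loan_id=97: ✗
loan_id=98: ✗
loan_id=99: ✗
loan_id=100: ✗
loan_id=101: ✗
loan_id=102: ✗
loan_id=103: ✗
current_count = COUNT(1) = 1
—
[balance_sum2: balance >= 21658 AND rate_bp >= 1096]
loan_id=90: ✗
loan_id=91: ✗
loan_id=92: ✓ → 118
loan_id=93: ✓ → 107
loan_id=94: ✗
loan_id=95: ✗
loan_id=96: ✗
loan_id=97: ✓ → 88
loan_id=98: ✓ → 23
loan_id=99: ✗
loan_id=100: ✓ → 51
loan_id=101: ✗
loan_id=102: ✓ → 43
loan_id=103: ✓ → 99
balance_sum2 = 118 + 107 + 88 + 23 + 51 + 43 + 99 = 529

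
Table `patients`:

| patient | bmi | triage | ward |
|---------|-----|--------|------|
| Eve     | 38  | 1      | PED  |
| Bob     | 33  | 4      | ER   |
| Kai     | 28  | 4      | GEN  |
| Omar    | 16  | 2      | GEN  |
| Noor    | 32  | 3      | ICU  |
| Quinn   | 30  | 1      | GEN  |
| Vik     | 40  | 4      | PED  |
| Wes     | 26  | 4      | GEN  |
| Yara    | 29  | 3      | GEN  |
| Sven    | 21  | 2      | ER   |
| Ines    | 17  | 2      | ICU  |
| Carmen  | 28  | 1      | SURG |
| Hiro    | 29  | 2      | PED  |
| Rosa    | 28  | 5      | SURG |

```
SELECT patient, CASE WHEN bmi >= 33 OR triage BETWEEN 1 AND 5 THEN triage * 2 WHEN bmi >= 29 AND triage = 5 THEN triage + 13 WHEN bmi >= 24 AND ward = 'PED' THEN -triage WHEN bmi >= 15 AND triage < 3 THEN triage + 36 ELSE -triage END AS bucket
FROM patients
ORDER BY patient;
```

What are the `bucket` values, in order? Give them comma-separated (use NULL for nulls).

8, 2, 2, 4, 4, 8, 6, 4, 2, 10, 4, 8, 8, 6

patient=Bob: bmi >= 33 OR triage BETWEEN 1 AND 5 → 8
patient=Carmen: bmi >= 33 OR triage BETWEEN 1 AND 5 → 2
patient=Eve: bmi >= 33 OR triage BETWEEN 1 AND 5 → 2
patient=Hiro: bmi >= 33 OR triage BETWEEN 1 AND 5 → 4
patient=Ines: bmi >= 33 OR triage BETWEEN 1 AND 5 → 4
patient=Kai: bmi >= 33 OR triage BETWEEN 1 AND 5 → 8
patient=Noor: bmi >= 33 OR triage BETWEEN 1 AND 5 → 6
patient=Omar: bmi >= 33 OR triage BETWEEN 1 AND 5 → 4
patient=Quinn: bmi >= 33 OR triage BETWEEN 1 AND 5 → 2
patient=Rosa: bmi >= 33 OR triage BETWEEN 1 AND 5 → 10
patient=Sven: bmi >= 33 OR triage BETWEEN 1 AND 5 → 4
patient=Vik: bmi >= 33 OR triage BETWEEN 1 AND 5 → 8
patient=Wes: bmi >= 33 OR triage BETWEEN 1 AND 5 → 8
patient=Yara: bmi >= 33 OR triage BETWEEN 1 AND 5 → 6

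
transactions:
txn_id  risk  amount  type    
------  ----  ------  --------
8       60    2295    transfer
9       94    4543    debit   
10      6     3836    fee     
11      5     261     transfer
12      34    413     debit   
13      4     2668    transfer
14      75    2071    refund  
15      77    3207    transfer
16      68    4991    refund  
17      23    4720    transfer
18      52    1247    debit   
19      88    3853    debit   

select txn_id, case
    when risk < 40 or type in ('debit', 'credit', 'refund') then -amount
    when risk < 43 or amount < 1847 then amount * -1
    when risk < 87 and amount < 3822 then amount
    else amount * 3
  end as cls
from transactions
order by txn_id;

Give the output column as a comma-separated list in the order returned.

txn_id=8: risk < 87 and amount < 3822 → 2295
txn_id=9: risk < 40 or type in ('debit', 'credit', 'refund') → -4543
txn_id=10: risk < 40 or type in ('debit', 'credit', 'refund') → -3836
txn_id=11: risk < 40 or type in ('debit', 'credit', 'refund') → -261
txn_id=12: risk < 40 or type in ('debit', 'credit', 'refund') → -413
txn_id=13: risk < 40 or type in ('debit', 'credit', 'refund') → -2668
txn_id=14: risk < 40 or type in ('debit', 'credit', 'refund') → -2071
txn_id=15: risk < 87 and amount < 3822 → 3207
txn_id=16: risk < 40 or type in ('debit', 'credit', 'refund') → -4991
txn_id=17: risk < 40 or type in ('debit', 'credit', 'refund') → -4720
txn_id=18: risk < 40 or type in ('debit', 'credit', 'refund') → -1247
txn_id=19: risk < 40 or type in ('debit', 'credit', 'refund') → -3853

2295, -4543, -3836, -261, -413, -2668, -2071, 3207, -4991, -4720, -1247, -3853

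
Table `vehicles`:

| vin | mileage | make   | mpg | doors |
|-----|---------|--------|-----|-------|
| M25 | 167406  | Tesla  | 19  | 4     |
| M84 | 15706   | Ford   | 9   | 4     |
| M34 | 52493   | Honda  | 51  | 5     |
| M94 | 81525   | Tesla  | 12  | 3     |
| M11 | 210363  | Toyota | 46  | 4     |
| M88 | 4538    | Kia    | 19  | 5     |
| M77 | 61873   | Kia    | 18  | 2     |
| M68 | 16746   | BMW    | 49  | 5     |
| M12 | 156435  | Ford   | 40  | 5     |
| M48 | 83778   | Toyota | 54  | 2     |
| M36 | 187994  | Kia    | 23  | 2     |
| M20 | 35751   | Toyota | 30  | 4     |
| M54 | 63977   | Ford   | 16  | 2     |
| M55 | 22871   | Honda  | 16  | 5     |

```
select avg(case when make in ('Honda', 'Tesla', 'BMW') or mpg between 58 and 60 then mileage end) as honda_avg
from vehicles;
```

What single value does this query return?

vin=M25: ✓ → 167406
vin=M84: ✗
vin=M34: ✓ → 52493
vin=M94: ✓ → 81525
vin=M11: ✗
vin=M88: ✗
vin=M77: ✗
vin=M68: ✓ → 16746
vin=M12: ✗
vin=M48: ✗
vin=M36: ✗
vin=M20: ✗
vin=M54: ✗
vin=M55: ✓ → 22871
honda_avg = (167406 + 52493 + 81525 + 16746 + 22871) / 5 = 68208.2

68208.2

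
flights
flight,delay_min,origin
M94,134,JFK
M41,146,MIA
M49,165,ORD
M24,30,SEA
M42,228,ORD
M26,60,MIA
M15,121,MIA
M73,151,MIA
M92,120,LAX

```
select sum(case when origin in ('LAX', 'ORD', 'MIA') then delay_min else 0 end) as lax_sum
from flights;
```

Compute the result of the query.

991

flight=M94: ✗
flight=M41: ✓ → 146
flight=M49: ✓ → 165
flight=M24: ✗
flight=M42: ✓ → 228
flight=M26: ✓ → 60
flight=M15: ✓ → 121
flight=M73: ✓ → 151
flight=M92: ✓ → 120
lax_sum = 146 + 165 + 228 + 60 + 121 + 151 + 120 = 991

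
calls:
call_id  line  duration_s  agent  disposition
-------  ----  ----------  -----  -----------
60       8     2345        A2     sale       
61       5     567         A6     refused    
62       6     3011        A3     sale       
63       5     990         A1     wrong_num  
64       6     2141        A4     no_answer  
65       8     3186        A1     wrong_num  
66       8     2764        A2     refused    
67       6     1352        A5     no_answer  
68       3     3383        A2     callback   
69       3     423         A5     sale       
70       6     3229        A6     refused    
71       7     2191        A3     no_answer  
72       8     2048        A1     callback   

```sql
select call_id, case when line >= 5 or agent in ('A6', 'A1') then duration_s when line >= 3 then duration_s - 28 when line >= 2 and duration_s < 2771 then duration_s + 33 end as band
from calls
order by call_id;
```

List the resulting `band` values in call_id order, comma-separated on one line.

call_id=60: line >= 5 or agent in ('A6', 'A1') → 2345
call_id=61: line >= 5 or agent in ('A6', 'A1') → 567
call_id=62: line >= 5 or agent in ('A6', 'A1') → 3011
call_id=63: line >= 5 or agent in ('A6', 'A1') → 990
call_id=64: line >= 5 or agent in ('A6', 'A1') → 2141
call_id=65: line >= 5 or agent in ('A6', 'A1') → 3186
call_id=66: line >= 5 or agent in ('A6', 'A1') → 2764
call_id=67: line >= 5 or agent in ('A6', 'A1') → 1352
call_id=68: line >= 3 → 3355
call_id=69: line >= 3 → 395
call_id=70: line >= 5 or agent in ('A6', 'A1') → 3229
call_id=71: line >= 5 or agent in ('A6', 'A1') → 2191
call_id=72: line >= 5 or agent in ('A6', 'A1') → 2048

2345, 567, 3011, 990, 2141, 3186, 2764, 1352, 3355, 395, 3229, 2191, 2048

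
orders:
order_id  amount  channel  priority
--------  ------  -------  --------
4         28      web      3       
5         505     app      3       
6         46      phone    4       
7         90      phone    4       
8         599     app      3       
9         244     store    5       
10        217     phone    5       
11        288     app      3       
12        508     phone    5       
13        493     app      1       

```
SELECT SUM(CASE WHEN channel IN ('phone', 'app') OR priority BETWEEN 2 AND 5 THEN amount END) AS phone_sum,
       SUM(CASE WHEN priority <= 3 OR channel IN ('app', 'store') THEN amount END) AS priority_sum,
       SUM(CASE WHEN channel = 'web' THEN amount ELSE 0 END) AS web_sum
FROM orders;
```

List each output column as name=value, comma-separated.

phone_sum=3018, priority_sum=2157, web_sum=28

[phone_sum: channel IN ('phone', 'app') OR priority BETWEEN 2 AND 5]
order_id=4: ✓ → 28
order_id=5: ✓ → 505
order_id=6: ✓ → 46
order_id=7: ✓ → 90
order_id=8: ✓ → 599
order_id=9: ✓ → 244
order_id=10: ✓ → 217
order_id=11: ✓ → 288
order_id=12: ✓ → 508
order_id=13: ✓ → 493
phone_sum = 28 + 505 + 46 + 90 + 599 + 244 + 217 + 288 + 508 + 493 = 3018
—
[priority_sum: priority <= 3 OR channel IN ('app', 'store')]
order_id=4: ✓ → 28
order_id=5: ✓ → 505
order_id=6: ✗
order_id=7: ✗
order_id=8: ✓ → 599
order_id=9: ✓ → 244
order_id=10: ✗
order_id=11: ✓ → 288
order_id=12: ✗
order_id=13: ✓ → 493
priority_sum = 28 + 505 + 599 + 244 + 288 + 493 = 2157
—
[web_sum: channel = 'web']
order_id=4: ✓ → 28
order_id=5: ✗
order_id=6: ✗
order_id=7: ✗
order_id=8: ✗
order_id=9: ✗
order_id=10: ✗
order_id=11: ✗
order_id=12: ✗
order_id=13: ✗
web_sum = 28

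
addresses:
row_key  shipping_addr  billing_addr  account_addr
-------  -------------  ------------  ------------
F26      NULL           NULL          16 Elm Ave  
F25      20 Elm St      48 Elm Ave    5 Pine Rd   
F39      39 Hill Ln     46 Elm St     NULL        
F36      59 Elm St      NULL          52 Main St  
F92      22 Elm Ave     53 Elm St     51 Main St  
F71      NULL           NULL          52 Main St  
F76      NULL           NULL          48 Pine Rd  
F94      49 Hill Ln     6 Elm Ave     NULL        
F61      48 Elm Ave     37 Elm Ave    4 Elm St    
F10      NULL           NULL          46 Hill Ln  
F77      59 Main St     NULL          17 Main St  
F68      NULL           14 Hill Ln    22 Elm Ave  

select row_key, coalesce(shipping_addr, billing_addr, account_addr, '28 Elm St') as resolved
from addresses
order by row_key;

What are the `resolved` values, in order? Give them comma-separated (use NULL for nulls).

row_key=F10: shipping_addr=NULL, billing_addr=NULL, account_addr=46 Hill Ln → 46 Hill Ln
row_key=F25: shipping_addr=20 Elm St → 20 Elm St
row_key=F26: shipping_addr=NULL, billing_addr=NULL, account_addr=16 Elm Ave → 16 Elm Ave
row_key=F36: shipping_addr=59 Elm St → 59 Elm St
row_key=F39: shipping_addr=39 Hill Ln → 39 Hill Ln
row_key=F61: shipping_addr=48 Elm Ave → 48 Elm Ave
row_key=F68: shipping_addr=NULL, billing_addr=14 Hill Ln → 14 Hill Ln
row_key=F71: shipping_addr=NULL, billing_addr=NULL, account_addr=52 Main St → 52 Main St
row_key=F76: shipping_addr=NULL, billing_addr=NULL, account_addr=48 Pine Rd → 48 Pine Rd
row_key=F77: shipping_addr=59 Main St → 59 Main St
row_key=F92: shipping_addr=22 Elm Ave → 22 Elm Ave
row_key=F94: shipping_addr=49 Hill Ln → 49 Hill Ln

46 Hill Ln, 20 Elm St, 16 Elm Ave, 59 Elm St, 39 Hill Ln, 48 Elm Ave, 14 Hill Ln, 52 Main St, 48 Pine Rd, 59 Main St, 22 Elm Ave, 49 Hill Ln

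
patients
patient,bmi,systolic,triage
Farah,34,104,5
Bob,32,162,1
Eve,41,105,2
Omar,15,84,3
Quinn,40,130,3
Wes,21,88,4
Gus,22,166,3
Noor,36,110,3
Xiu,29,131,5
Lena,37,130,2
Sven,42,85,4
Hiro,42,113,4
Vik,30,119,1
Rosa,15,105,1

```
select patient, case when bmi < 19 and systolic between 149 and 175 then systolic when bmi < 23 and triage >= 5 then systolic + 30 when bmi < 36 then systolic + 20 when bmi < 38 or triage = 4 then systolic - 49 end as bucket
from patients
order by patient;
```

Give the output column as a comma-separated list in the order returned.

182, NULL, 124, 186, 64, 81, 61, 104, NULL, 125, 36, 139, 108, 151

patient=Bob: bmi < 36 → 182
patient=Eve: (no match → NULL) → NULL
patient=Farah: bmi < 36 → 124
patient=Gus: bmi < 36 → 186
patient=Hiro: bmi < 38 or triage = 4 → 64
patient=Lena: bmi < 38 or triage = 4 → 81
patient=Noor: bmi < 38 or triage = 4 → 61
patient=Omar: bmi < 36 → 104
patient=Quinn: (no match → NULL) → NULL
patient=Rosa: bmi < 36 → 125
patient=Sven: bmi < 38 or triage = 4 → 36
patient=Vik: bmi < 36 → 139
patient=Wes: bmi < 36 → 108
patient=Xiu: bmi < 36 → 151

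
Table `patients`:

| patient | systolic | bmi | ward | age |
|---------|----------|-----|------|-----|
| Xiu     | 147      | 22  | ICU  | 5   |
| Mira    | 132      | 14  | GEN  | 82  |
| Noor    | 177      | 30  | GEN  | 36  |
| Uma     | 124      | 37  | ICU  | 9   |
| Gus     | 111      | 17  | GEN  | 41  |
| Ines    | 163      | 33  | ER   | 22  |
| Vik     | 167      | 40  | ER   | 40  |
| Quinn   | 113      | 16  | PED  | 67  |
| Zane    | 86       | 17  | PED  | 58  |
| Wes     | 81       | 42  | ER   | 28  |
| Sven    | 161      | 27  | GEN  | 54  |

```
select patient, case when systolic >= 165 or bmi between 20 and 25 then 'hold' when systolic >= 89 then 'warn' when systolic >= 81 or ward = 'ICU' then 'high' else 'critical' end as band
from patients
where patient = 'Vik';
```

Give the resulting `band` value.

patient = Vik: systolic=167, bmi=40, ward=ER, age=40.
systolic >= 165 or bmi between 20 and 25 → true → hold

hold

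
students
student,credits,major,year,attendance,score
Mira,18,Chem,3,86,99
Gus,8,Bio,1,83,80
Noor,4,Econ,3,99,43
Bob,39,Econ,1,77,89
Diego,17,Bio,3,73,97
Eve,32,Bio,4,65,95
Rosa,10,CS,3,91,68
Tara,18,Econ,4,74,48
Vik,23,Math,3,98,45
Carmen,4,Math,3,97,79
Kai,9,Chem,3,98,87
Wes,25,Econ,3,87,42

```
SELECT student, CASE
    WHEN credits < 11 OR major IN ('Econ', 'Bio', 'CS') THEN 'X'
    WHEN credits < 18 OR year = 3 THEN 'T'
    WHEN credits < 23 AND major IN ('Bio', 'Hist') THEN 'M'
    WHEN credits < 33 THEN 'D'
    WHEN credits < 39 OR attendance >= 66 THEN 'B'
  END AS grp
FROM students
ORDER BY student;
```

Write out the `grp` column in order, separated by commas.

X, X, X, X, X, X, T, X, X, X, T, X

student=Bob: credits < 11 OR major IN ('Econ', 'Bio', 'CS') → X
student=Carmen: credits < 11 OR major IN ('Econ', 'Bio', 'CS') → X
student=Diego: credits < 11 OR major IN ('Econ', 'Bio', 'CS') → X
student=Eve: credits < 11 OR major IN ('Econ', 'Bio', 'CS') → X
student=Gus: credits < 11 OR major IN ('Econ', 'Bio', 'CS') → X
student=Kai: credits < 11 OR major IN ('Econ', 'Bio', 'CS') → X
student=Mira: credits < 18 OR year = 3 → T
student=Noor: credits < 11 OR major IN ('Econ', 'Bio', 'CS') → X
student=Rosa: credits < 11 OR major IN ('Econ', 'Bio', 'CS') → X
student=Tara: credits < 11 OR major IN ('Econ', 'Bio', 'CS') → X
student=Vik: credits < 18 OR year = 3 → T
student=Wes: credits < 11 OR major IN ('Econ', 'Bio', 'CS') → X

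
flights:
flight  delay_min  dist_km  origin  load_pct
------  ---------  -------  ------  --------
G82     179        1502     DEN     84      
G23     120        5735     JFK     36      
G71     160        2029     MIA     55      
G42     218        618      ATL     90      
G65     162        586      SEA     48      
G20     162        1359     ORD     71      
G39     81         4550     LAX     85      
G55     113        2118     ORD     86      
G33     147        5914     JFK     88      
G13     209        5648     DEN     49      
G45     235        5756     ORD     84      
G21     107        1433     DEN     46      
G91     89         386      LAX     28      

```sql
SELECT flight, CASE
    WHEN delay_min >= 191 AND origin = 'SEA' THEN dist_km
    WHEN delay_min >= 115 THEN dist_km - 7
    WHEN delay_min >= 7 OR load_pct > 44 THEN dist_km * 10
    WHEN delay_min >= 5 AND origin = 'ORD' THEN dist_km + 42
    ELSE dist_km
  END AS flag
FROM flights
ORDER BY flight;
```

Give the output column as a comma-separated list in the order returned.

5641, 1352, 14330, 5728, 5907, 45500, 611, 5749, 21180, 579, 2022, 1495, 3860

flight=G13: delay_min >= 115 → 5641
flight=G20: delay_min >= 115 → 1352
flight=G21: delay_min >= 7 OR load_pct > 44 → 14330
flight=G23: delay_min >= 115 → 5728
flight=G33: delay_min >= 115 → 5907
flight=G39: delay_min >= 7 OR load_pct > 44 → 45500
flight=G42: delay_min >= 115 → 611
flight=G45: delay_min >= 115 → 5749
flight=G55: delay_min >= 7 OR load_pct > 44 → 21180
flight=G65: delay_min >= 115 → 579
flight=G71: delay_min >= 115 → 2022
flight=G82: delay_min >= 115 → 1495
flight=G91: delay_min >= 7 OR load_pct > 44 → 3860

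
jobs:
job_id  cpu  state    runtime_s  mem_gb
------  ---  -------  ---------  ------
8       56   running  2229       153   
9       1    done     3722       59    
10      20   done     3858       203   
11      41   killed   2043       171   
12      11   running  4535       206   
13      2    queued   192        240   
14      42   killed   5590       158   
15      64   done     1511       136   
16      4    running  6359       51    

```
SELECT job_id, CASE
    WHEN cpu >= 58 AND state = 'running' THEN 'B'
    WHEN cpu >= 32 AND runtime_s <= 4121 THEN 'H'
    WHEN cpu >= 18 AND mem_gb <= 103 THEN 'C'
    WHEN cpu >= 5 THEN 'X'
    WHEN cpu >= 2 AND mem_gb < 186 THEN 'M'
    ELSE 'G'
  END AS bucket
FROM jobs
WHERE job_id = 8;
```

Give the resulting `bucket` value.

job_id = 8: cpu=56, state=running, runtime_s=2229, mem_gb=153.
cpu >= 58 AND state = 'running' → false
cpu >= 32 AND runtime_s <= 4121 → true → H

H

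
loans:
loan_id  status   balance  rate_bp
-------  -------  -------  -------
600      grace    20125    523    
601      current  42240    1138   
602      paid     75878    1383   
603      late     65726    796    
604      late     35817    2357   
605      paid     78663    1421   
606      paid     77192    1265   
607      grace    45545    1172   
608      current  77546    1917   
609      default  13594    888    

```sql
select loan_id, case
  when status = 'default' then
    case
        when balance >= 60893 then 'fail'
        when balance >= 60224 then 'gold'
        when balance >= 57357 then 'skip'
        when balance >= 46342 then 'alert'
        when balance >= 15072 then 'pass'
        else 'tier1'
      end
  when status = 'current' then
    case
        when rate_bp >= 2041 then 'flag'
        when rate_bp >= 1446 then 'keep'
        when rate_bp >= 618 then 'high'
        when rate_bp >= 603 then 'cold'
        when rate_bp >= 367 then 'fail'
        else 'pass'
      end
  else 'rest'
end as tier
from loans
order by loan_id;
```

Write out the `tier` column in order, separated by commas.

loan_id=600: status='grace' → outer ELSE → rest
loan_id=601: status='current' → inner[rate_bp >= 618] → high
loan_id=602: status='paid' → outer ELSE → rest
loan_id=603: status='late' → outer ELSE → rest
loan_id=604: status='late' → outer ELSE → rest
loan_id=605: status='paid' → outer ELSE → rest
loan_id=606: status='paid' → outer ELSE → rest
loan_id=607: status='grace' → outer ELSE → rest
loan_id=608: status='current' → inner[rate_bp >= 1446] → keep
loan_id=609: status='default' → inner[ELSE] → tier1

rest, high, rest, rest, rest, rest, rest, rest, keep, tier1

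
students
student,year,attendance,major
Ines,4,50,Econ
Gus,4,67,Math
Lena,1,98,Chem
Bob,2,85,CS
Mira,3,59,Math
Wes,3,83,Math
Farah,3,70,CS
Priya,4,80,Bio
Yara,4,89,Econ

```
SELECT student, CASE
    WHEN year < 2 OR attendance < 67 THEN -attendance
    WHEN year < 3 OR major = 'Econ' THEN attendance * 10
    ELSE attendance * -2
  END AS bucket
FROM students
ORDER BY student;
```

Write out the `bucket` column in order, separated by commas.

850, -140, -134, -50, -98, -59, -160, -166, 890

student=Bob: year < 3 OR major = 'Econ' → 850
student=Farah: ELSE → -140
student=Gus: ELSE → -134
student=Ines: year < 2 OR attendance < 67 → -50
student=Lena: year < 2 OR attendance < 67 → -98
student=Mira: year < 2 OR attendance < 67 → -59
student=Priya: ELSE → -160
student=Wes: ELSE → -166
student=Yara: year < 3 OR major = 'Econ' → 890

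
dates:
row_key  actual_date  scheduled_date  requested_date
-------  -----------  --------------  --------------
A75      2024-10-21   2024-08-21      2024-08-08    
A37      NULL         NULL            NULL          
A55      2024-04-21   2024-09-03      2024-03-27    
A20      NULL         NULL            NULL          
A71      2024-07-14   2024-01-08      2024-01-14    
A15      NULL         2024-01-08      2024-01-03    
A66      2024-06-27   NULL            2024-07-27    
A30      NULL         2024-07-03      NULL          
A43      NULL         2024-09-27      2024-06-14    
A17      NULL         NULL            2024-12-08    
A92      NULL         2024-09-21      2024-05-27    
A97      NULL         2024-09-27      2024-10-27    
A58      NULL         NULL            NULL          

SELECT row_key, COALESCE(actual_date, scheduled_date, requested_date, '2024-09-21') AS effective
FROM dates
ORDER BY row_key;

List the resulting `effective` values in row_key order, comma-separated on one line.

row_key=A15: actual_date=NULL, scheduled_date=2024-01-08 → 2024-01-08
row_key=A17: actual_date=NULL, scheduled_date=NULL, requested_date=2024-12-08 → 2024-12-08
row_key=A20: actual_date=NULL, scheduled_date=NULL, requested_date=NULL, → literal 2024-09-21 → 2024-09-21
row_key=A30: actual_date=NULL, scheduled_date=2024-07-03 → 2024-07-03
row_key=A37: actual_date=NULL, scheduled_date=NULL, requested_date=NULL, → literal 2024-09-21 → 2024-09-21
row_key=A43: actual_date=NULL, scheduled_date=2024-09-27 → 2024-09-27
row_key=A55: actual_date=2024-04-21 → 2024-04-21
row_key=A58: actual_date=NULL, scheduled_date=NULL, requested_date=NULL, → literal 2024-09-21 → 2024-09-21
row_key=A66: actual_date=2024-06-27 → 2024-06-27
row_key=A71: actual_date=2024-07-14 → 2024-07-14
row_key=A75: actual_date=2024-10-21 → 2024-10-21
row_key=A92: actual_date=NULL, scheduled_date=2024-09-21 → 2024-09-21
row_key=A97: actual_date=NULL, scheduled_date=2024-09-27 → 2024-09-27

2024-01-08, 2024-12-08, 2024-09-21, 2024-07-03, 2024-09-21, 2024-09-27, 2024-04-21, 2024-09-21, 2024-06-27, 2024-07-14, 2024-10-21, 2024-09-21, 2024-09-27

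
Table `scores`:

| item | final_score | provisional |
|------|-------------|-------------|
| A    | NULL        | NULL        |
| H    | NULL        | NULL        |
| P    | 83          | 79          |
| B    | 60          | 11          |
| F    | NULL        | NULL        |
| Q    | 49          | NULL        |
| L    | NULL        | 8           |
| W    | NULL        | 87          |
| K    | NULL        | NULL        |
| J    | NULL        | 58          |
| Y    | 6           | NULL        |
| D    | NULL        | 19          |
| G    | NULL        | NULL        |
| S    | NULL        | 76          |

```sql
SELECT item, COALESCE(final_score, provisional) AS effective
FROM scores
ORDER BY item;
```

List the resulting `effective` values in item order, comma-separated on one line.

NULL, 60, 19, NULL, NULL, NULL, 58, NULL, 8, 83, 49, 76, 87, 6

item=A: final_score=NULL, provisional=NULL (all NULL) → NULL
item=B: final_score=60 → 60
item=D: final_score=NULL, provisional=19 → 19
item=F: final_score=NULL, provisional=NULL (all NULL) → NULL
item=G: final_score=NULL, provisional=NULL (all NULL) → NULL
item=H: final_score=NULL, provisional=NULL (all NULL) → NULL
item=J: final_score=NULL, provisional=58 → 58
item=K: final_score=NULL, provisional=NULL (all NULL) → NULL
item=L: final_score=NULL, provisional=8 → 8
item=P: final_score=83 → 83
item=Q: final_score=49 → 49
item=S: final_score=NULL, provisional=76 → 76
item=W: final_score=NULL, provisional=87 → 87
item=Y: final_score=6 → 6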